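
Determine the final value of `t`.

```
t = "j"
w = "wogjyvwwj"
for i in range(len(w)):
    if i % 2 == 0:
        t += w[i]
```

i=0: add 'w' → 'jw'
i=1: skip
i=2: add 'g' → 'jwg'
i=3: skip
i=4: add 'y' → 'jwgy'
i=5: skip
i=6: add 'w' → 'jwgyw'
i=7: skip
i=8: add 'j' → 'jwgywj'

'jwgywj'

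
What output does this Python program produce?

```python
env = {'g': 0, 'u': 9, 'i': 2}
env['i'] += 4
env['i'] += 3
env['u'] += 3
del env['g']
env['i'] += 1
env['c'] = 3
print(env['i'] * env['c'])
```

env['i'] = 2+4 = 6 → {'g': 0, 'u': 9, 'i': 6}
env['i'] = 6+3 = 9 → {'g': 0, 'u': 9, 'i': 9}
env['u'] = 9+3 = 12 → {'g': 0, 'u': 12, 'i': 9}
del 'g' → {'u': 12, 'i': 9}
env['i'] = 9+1 = 10 → {'u': 12, 'i': 10}
env['c'] = 3 → {'u': 12, 'i': 10, 'c': 3}
env['i']*env['c'] = 10*3 = 30

30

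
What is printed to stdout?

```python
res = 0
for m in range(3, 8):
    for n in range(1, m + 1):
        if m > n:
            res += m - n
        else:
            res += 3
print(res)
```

m=3,n=1: 3>1, res = 0+2 = 2
m=3,n=2: 3>2, res = 2+1 = 3
m=3,n=3: not 3>3, res = 3+3 = 6
m=4,n=1: 4>1, res = 6+3 = 9
m=4,n=2: 4>2, res = 9+2 = 11
m=4,n=3: 4>3, res = 11+1 = 12
m=4,n=4: not 4>4, res = 12+3 = 15
m=5,n=1: 5>1, res = 15+4 = 19
m=5,n=2: 5>2, res = 19+3 = 22
m=5,n=3: 5>3, res = 22+2 = 24
m=5,n=4: 5>4, res = 24+1 = 25
m=5,n=5: not 5>5, res = 25+3 = 28
m=6,n=1: 6>1, res = 28+5 = 33
m=6,n=2: 6>2, res = 33+4 = 37
m=6,n=3: 6>3, res = 37+3 = 40
m=6,n=4: 6>4, res = 40+2 = 42
m=6,n=5: 6>5, res = 42+1 = 43
m=6,n=6: not 6>6, res = 43+3 = 46
m=7,n=1: 7>1, res = 46+6 = 52
m=7,n=2: 7>2, res = 52+5 = 57
m=7,n=3: 7>3, res = 57+4 = 61
m=7,n=4: 7>4, res = 61+3 = 64
m=7,n=5: 7>5, res = 64+2 = 66
m=7,n=6: 7>6, res = 66+1 = 67
m=7,n=7: not 7>7, res = 67+3 = 70

70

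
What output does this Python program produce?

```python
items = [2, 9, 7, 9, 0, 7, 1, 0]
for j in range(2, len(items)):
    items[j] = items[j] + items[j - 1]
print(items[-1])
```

33

j=2: items[2] = 7+9 = 16 → [2, 9, 16, 9, 0, 7, 1, 0]
j=3: items[3] = 9+16 = 25 → [2, 9, 16, 25, 0, 7, 1, 0]
j=4: items[4] = 0+25 = 25 → [2, 9, 16, 25, 25, 7, 1, 0]
j=5: items[5] = 7+25 = 32 → [2, 9, 16, 25, 25, 32, 1, 0]
j=6: items[6] = 1+32 = 33 → [2, 9, 16, 25, 25, 32, 33, 0]
j=7: items[7] = 0+33 = 33 → [2, 9, 16, 25, 25, 32, 33, 33]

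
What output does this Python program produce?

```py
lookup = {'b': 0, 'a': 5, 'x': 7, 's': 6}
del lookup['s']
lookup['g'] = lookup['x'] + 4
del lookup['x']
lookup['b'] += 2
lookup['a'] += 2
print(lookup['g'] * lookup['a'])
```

77

del 's' → {'b': 0, 'a': 5, 'x': 7}
lookup['g'] = lookup['x']+4 = 11 → {'b': 0, 'a': 5, 'x': 7, 'g': 11}
del 'x' → {'b': 0, 'a': 5, 'g': 11}
lookup['b'] = 0+2 = 2 → {'b': 2, 'a': 5, 'g': 11}
lookup['a'] = 5+2 = 7 → {'b': 2, 'a': 7, 'g': 11}
lookup['g']*lookup['a'] = 11*7 = 77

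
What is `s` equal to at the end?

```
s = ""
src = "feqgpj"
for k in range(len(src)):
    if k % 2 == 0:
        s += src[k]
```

'fqp'

k=0: add 'f' → 'f'
k=1: skip
k=2: add 'q' → 'fq'
k=3: skip
k=4: add 'p' → 'fqp'
k=5: skip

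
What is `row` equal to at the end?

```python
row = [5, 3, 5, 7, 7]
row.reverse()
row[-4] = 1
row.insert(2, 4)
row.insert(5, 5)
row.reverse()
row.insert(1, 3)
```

[5, 3, 5, 3, 5, 4, 1, 7]

reverse → [7, 7, 5, 3, 5]
row[-4] = 1 → [7, 1, 5, 3, 5]
insert 4 at 2 → [7, 1, 4, 5, 3, 5]
insert 5 at 5 → [7, 1, 4, 5, 3, 5, 5]
reverse → [5, 5, 3, 5, 4, 1, 7]
insert 3 at 1 → [5, 3, 5, 3, 5, 4, 1, 7]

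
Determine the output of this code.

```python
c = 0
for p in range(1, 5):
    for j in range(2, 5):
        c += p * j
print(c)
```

90

p=1,j=2: c = 0+2 = 2
p=1,j=3: c = 2+3 = 5
p=1,j=4: c = 5+4 = 9
p=2,j=2: c = 9+4 = 13
p=2,j=3: c = 13+6 = 19
p=2,j=4: c = 19+8 = 27
p=3,j=2: c = 27+6 = 33
p=3,j=3: c = 33+9 = 42
p=3,j=4: c = 42+12 = 54
p=4,j=2: c = 54+8 = 62
p=4,j=3: c = 62+12 = 74
p=4,j=4: c = 74+16 = 90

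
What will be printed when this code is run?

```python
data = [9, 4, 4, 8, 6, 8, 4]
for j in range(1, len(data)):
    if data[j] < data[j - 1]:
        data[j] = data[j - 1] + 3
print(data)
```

j=1: 4<9, data[1] = 9+3 = 12 → [9, 12, 4, 8, 6, 8, 4]
j=2: 4<12, data[2] = 12+3 = 15 → [9, 12, 15, 8, 6, 8, 4]
j=3: 8<15, data[3] = 15+3 = 18 → [9, 12, 15, 18, 6, 8, 4]
j=4: 6<18, data[4] = 18+3 = 21 → [9, 12, 15, 18, 21, 8, 4]
j=5: 8<21, data[5] = 21+3 = 24 → [9, 12, 15, 18, 21, 24, 4]
j=6: 4<24, data[6] = 24+3 = 27 → [9, 12, 15, 18, 21, 24, 27]

[9, 12, 15, 18, 21, 24, 27]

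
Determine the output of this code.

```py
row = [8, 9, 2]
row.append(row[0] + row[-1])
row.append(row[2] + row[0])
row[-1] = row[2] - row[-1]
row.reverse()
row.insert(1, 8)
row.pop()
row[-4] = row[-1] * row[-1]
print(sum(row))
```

append row[0]+row[-1] = 8+2 = 10 → [8, 9, 2, 10]
append row[2]+row[0] = 2+8 = 10 → [8, 9, 2, 10, 10]
row[-1] = row[2]-row[-1] = 2-10 = -8 → [8, 9, 2, 10, -8]
reverse → [-8, 10, 2, 9, 8]
insert 8 at 1 → [-8, 8, 10, 2, 9, 8]
pop() removes 8 → [-8, 8, 10, 2, 9]
row[-4] = row[-1]*row[-1] = 9*9 = 81 → [-8, 81, 10, 2, 9]
sum = 94

94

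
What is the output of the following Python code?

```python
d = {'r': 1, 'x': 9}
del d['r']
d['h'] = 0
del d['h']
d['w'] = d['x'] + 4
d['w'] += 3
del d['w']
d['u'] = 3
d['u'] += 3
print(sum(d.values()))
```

15

del 'r' → {'x': 9}
d['h'] = 0 → {'x': 9, 'h': 0}
del 'h' → {'x': 9}
d['w'] = d['x']+4 = 13 → {'x': 9, 'w': 13}
d['w'] = 13+3 = 16 → {'x': 9, 'w': 16}
del 'w' → {'x': 9}
d['u'] = 3 → {'x': 9, 'u': 3}
d['u'] = 3+3 = 6 → {'x': 9, 'u': 6}
sum of values = 15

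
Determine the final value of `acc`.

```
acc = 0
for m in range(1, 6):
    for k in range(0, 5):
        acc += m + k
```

m=1,k=0: acc = 0+1 = 1
m=1,k=1: acc = 1+2 = 3
m=1,k=2: acc = 3+3 = 6
m=1,k=3: acc = 6+4 = 10
m=1,k=4: acc = 10+5 = 15
m=2,k=0: acc = 15+2 = 17
m=2,k=1: acc = 17+3 = 20
m=2,k=2: acc = 20+4 = 24
m=2,k=3: acc = 24+5 = 29
m=2,k=4: acc = 29+6 = 35
m=3,k=0: acc = 35+3 = 38
m=3,k=1: acc = 38+4 = 42
m=3,k=2: acc = 42+5 = 47
m=3,k=3: acc = 47+6 = 53
m=3,k=4: acc = 53+7 = 60
m=4,k=0: acc = 60+4 = 64
m=4,k=1: acc = 64+5 = 69
m=4,k=2: acc = 69+6 = 75
m=4,k=3: acc = 75+7 = 82
m=4,k=4: acc = 82+8 = 90
m=5,k=0: acc = 90+5 = 95
m=5,k=1: acc = 95+6 = 101
m=5,k=2: acc = 101+7 = 108
m=5,k=3: acc = 108+8 = 116
m=5,k=4: acc = 116+9 = 125

125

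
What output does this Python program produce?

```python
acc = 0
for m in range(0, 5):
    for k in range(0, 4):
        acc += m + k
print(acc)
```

m=0,k=0: acc = 0+0 = 0
m=0,k=1: acc = 0+1 = 1
m=0,k=2: acc = 1+2 = 3
m=0,k=3: acc = 3+3 = 6
m=1,k=0: acc = 6+1 = 7
m=1,k=1: acc = 7+2 = 9
m=1,k=2: acc = 9+3 = 12
m=1,k=3: acc = 12+4 = 16
m=2,k=0: acc = 16+2 = 18
m=2,k=1: acc = 18+3 = 21
m=2,k=2: acc = 21+4 = 25
m=2,k=3: acc = 25+5 = 30
m=3,k=0: acc = 30+3 = 33
m=3,k=1: acc = 33+4 = 37
m=3,k=2: acc = 37+5 = 42
m=3,k=3: acc = 42+6 = 48
m=4,k=0: acc = 48+4 = 52
m=4,k=1: acc = 52+5 = 57
m=4,k=2: acc = 57+6 = 63
m=4,k=3: acc = 63+7 = 70

70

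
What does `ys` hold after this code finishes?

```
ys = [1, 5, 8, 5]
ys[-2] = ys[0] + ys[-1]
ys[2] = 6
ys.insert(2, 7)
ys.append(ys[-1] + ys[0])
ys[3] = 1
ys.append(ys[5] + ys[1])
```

ys[-2] = ys[0]+ys[-1] = 1+5 = 6 → [1, 5, 6, 5]
ys[2] = 6 → [1, 5, 6, 5]
insert 7 at 2 → [1, 5, 7, 6, 5]
append ys[-1]+ys[0] = 5+1 = 6 → [1, 5, 7, 6, 5, 6]
ys[3] = 1 → [1, 5, 7, 1, 5, 6]
append ys[5]+ys[1] = 6+5 = 11 → [1, 5, 7, 1, 5, 6, 11]

[1, 5, 7, 1, 5, 6, 11]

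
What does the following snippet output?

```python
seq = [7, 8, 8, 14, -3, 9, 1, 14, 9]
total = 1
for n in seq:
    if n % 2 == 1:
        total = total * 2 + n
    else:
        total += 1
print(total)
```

217

n=7: odd, total = 1*2+7 = 9
n=8: not odd, total = 9+1 = 10
n=8: not odd, total = 10+1 = 11
n=14: not odd, total = 11+1 = 12
n=-3: odd, total = 12*2+(-3) = 21
n=9: odd, total = 21*2+9 = 51
n=1: odd, total = 51*2+1 = 103
n=14: not odd, total = 103+1 = 104
n=9: odd, total = 104*2+9 = 217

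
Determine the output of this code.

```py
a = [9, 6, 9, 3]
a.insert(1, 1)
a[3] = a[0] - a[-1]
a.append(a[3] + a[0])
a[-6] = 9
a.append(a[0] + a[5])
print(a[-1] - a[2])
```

insert 1 at 1 → [9, 1, 6, 9, 3]
a[3] = a[0]-a[-1] = 9-3 = 6 → [9, 1, 6, 6, 3]
append a[3]+a[0] = 6+9 = 15 → [9, 1, 6, 6, 3, 15]
a[-6] = 9 → [9, 1, 6, 6, 3, 15]
append a[0]+a[5] = 9+15 = 24 → [9, 1, 6, 6, 3, 15, 24]
a[-1]-a[2] = 24-6 = 18

18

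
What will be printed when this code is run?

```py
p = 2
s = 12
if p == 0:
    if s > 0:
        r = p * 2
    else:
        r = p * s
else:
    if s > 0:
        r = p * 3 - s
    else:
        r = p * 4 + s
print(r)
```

-6

p=2, s=12
p == 0 is False; s > 0 is True
→ r = p * 3 - s = -6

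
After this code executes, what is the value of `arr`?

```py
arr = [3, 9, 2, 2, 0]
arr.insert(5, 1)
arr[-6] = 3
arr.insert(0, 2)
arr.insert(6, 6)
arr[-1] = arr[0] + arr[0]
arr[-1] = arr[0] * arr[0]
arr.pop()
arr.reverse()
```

[6, 0, 2, 2, 9, 3, 2]

insert 1 at 5 → [3, 9, 2, 2, 0, 1]
arr[-6] = 3 → [3, 9, 2, 2, 0, 1]
insert 2 at 0 → [2, 3, 9, 2, 2, 0, 1]
insert 6 at 6 → [2, 3, 9, 2, 2, 0, 6, 1]
arr[-1] = arr[0]+arr[0] = 2+2 = 4 → [2, 3, 9, 2, 2, 0, 6, 4]
arr[-1] = arr[0]*arr[0] = 2*2 = 4 → [2, 3, 9, 2, 2, 0, 6, 4]
pop() removes 4 → [2, 3, 9, 2, 2, 0, 6]
reverse → [6, 0, 2, 2, 9, 3, 2]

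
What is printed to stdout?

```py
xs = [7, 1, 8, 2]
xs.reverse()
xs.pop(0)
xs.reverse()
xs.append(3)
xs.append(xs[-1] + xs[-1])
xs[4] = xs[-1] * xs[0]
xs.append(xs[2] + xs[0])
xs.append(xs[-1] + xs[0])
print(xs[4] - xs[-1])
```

reverse → [2, 8, 1, 7]
pop(0) removes 2 → [8, 1, 7]
reverse → [7, 1, 8]
append 3 → [7, 1, 8, 3]
append xs[-1]+xs[-1] = 3+3 = 6 → [7, 1, 8, 3, 6]
xs[4] = xs[-1]*xs[0] = 6*7 = 42 → [7, 1, 8, 3, 42]
append xs[2]+xs[0] = 8+7 = 15 → [7, 1, 8, 3, 42, 15]
append xs[-1]+xs[0] = 15+7 = 22 → [7, 1, 8, 3, 42, 15, 22]
xs[4]-xs[-1] = 42-22 = 20

20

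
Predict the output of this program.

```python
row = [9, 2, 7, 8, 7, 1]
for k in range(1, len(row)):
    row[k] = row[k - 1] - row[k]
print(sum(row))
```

-23

k=1: row[1] = 9-2 = 7 → [9, 7, 7, 8, 7, 1]
k=2: row[2] = 7-7 = 0 → [9, 7, 0, 8, 7, 1]
k=3: row[3] = 0-8 = -8 → [9, 7, 0, -8, 7, 1]
k=4: row[4] = (-8)-7 = -15 → [9, 7, 0, -8, -15, 1]
k=5: row[5] = (-15)-1 = -16 → [9, 7, 0, -8, -15, -16]
sum = -23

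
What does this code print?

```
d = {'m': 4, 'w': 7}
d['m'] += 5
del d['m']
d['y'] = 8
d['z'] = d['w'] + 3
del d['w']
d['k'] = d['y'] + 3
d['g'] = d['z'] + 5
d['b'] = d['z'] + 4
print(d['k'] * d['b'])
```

154

d['m'] = 4+5 = 9 → {'m': 9, 'w': 7}
del 'm' → {'w': 7}
d['y'] = 8 → {'w': 7, 'y': 8}
d['z'] = d['w']+3 = 10 → {'w': 7, 'y': 8, 'z': 10}
del 'w' → {'y': 8, 'z': 10}
d['k'] = d['y']+3 = 11 → {'y': 8, 'z': 10, 'k': 11}
d['g'] = d['z']+5 = 15 → {'y': 8, 'z': 10, 'k': 11, 'g': 15}
d['b'] = d['z']+4 = 14 → {'y': 8, 'z': 10, 'k': 11, 'g': 15, 'b': 14}
d['k']*d['b'] = 11*14 = 154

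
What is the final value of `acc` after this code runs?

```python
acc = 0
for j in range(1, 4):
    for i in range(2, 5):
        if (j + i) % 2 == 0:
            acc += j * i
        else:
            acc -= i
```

9

j=1,i=2: odd sum, acc = 0-2 = -2
j=1,i=3: even sum, acc = (-2)+3 = 1
j=1,i=4: odd sum, acc = 1-4 = -3
j=2,i=2: even sum, acc = (-3)+4 = 1
j=2,i=3: odd sum, acc = 1-3 = -2
j=2,i=4: even sum, acc = (-2)+8 = 6
j=3,i=2: odd sum, acc = 6-2 = 4
j=3,i=3: even sum, acc = 4+9 = 13
j=3,i=4: odd sum, acc = 13-4 = 9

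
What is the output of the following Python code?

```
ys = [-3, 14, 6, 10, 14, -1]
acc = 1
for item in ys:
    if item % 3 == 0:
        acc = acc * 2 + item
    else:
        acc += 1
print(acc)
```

9

item=-3: %3==0, acc = 1*2+(-3) = -1
item=14: not %3==0, acc = (-1)+1 = 0
item=6: %3==0, acc = 0*2+6 = 6
item=10: not %3==0, acc = 6+1 = 7
item=14: not %3==0, acc = 7+1 = 8
item=-1: not %3==0, acc = 8+1 = 9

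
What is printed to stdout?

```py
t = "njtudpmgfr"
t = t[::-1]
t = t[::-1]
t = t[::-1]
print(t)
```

rfgmpdutjn

reverse → 'rfgmpdutjn'
reverse → 'njtudpmgfr'
reverse → 'rfgmpdutjn'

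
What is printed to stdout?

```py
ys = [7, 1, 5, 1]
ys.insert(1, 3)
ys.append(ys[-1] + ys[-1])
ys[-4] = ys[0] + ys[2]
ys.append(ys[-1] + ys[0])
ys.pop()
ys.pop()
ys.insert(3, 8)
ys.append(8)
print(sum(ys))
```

insert 3 at 1 → [7, 3, 1, 5, 1]
append ys[-1]+ys[-1] = 1+1 = 2 → [7, 3, 1, 5, 1, 2]
ys[-4] = ys[0]+ys[2] = 7+1 = 8 → [7, 3, 8, 5, 1, 2]
append ys[-1]+ys[0] = 2+7 = 9 → [7, 3, 8, 5, 1, 2, 9]
pop() removes 9 → [7, 3, 8, 5, 1, 2]
pop() removes 2 → [7, 3, 8, 5, 1]
insert 8 at 3 → [7, 3, 8, 8, 5, 1]
append 8 → [7, 3, 8, 8, 5, 1, 8]
sum = 40

40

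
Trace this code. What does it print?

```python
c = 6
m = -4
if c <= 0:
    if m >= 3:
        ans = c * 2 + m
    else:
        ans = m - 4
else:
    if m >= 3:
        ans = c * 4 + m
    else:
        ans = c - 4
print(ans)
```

2

c=6, m=-4
c <= 0 is False; m >= 3 is False
→ ans = c - 4 = 2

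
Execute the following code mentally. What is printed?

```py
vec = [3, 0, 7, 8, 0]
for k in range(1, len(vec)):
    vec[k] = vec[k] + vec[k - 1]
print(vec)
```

[3, 3, 10, 18, 18]

k=1: vec[1] = 0+3 = 3 → [3, 3, 7, 8, 0]
k=2: vec[2] = 7+3 = 10 → [3, 3, 10, 8, 0]
k=3: vec[3] = 8+10 = 18 → [3, 3, 10, 18, 0]
k=4: vec[4] = 0+18 = 18 → [3, 3, 10, 18, 18]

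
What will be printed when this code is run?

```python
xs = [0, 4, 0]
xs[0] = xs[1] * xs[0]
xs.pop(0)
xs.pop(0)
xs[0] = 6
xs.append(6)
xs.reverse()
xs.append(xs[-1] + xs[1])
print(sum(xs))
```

xs[0] = xs[1]*xs[0] = 4*0 = 0 → [0, 4, 0]
pop(0) removes 0 → [4, 0]
pop(0) removes 4 → [0]
xs[0] = 6 → [6]
append 6 → [6, 6]
reverse → [6, 6]
append xs[-1]+xs[1] = 6+6 = 12 → [6, 6, 12]
sum = 24

24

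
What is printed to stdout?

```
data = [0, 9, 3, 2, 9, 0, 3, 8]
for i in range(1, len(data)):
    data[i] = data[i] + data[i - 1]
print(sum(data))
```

141

i=1: data[1] = 9+0 = 9 → [0, 9, 3, 2, 9, 0, 3, 8]
i=2: data[2] = 3+9 = 12 → [0, 9, 12, 2, 9, 0, 3, 8]
i=3: data[3] = 2+12 = 14 → [0, 9, 12, 14, 9, 0, 3, 8]
i=4: data[4] = 9+14 = 23 → [0, 9, 12, 14, 23, 0, 3, 8]
i=5: data[5] = 0+23 = 23 → [0, 9, 12, 14, 23, 23, 3, 8]
i=6: data[6] = 3+23 = 26 → [0, 9, 12, 14, 23, 23, 26, 8]
i=7: data[7] = 8+26 = 34 → [0, 9, 12, 14, 23, 23, 26, 34]
sum = 141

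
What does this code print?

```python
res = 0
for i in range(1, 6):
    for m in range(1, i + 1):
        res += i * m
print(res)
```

i=1,m=1: res = 0+1 = 1
i=2,m=1: res = 1+2 = 3
i=2,m=2: res = 3+4 = 7
i=3,m=1: res = 7+3 = 10
i=3,m=2: res = 10+6 = 16
i=3,m=3: res = 16+9 = 25
i=4,m=1: res = 25+4 = 29
i=4,m=2: res = 29+8 = 37
i=4,m=3: res = 37+12 = 49
i=4,m=4: res = 49+16 = 65
i=5,m=1: res = 65+5 = 70
i=5,m=2: res = 70+10 = 80
i=5,m=3: res = 80+15 = 95
i=5,m=4: res = 95+20 = 115
i=5,m=5: res = 115+25 = 140

140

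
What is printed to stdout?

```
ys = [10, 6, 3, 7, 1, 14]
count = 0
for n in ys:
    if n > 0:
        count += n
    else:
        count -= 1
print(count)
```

41

n=10: >0, count = 0+10 = 10
n=6: >0, count = 10+6 = 16
n=3: >0, count = 16+3 = 19
n=7: >0, count = 19+7 = 26
n=1: >0, count = 26+1 = 27
n=14: >0, count = 27+14 = 41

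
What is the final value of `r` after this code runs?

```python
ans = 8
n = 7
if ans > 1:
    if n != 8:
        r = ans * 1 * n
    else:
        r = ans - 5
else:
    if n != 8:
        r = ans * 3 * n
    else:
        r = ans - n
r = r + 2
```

ans=8, n=7
ans > 1 is True; n != 8 is True
→ r = ans * 1 * n = 56
r = 56+2 = 58

58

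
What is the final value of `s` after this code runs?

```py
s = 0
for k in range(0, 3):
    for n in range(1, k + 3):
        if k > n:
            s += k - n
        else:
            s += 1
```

k=0,n=1: not 0>1, s = 0+1 = 1
k=0,n=2: not 0>2, s = 1+1 = 2
k=1,n=1: not 1>1, s = 2+1 = 3
k=1,n=2: not 1>2, s = 3+1 = 4
k=1,n=3: not 1>3, s = 4+1 = 5
k=2,n=1: 2>1, s = 5+1 = 6
k=2,n=2: not 2>2, s = 6+1 = 7
k=2,n=3: not 2>3, s = 7+1 = 8
k=2,n=4: not 2>4, s = 8+1 = 9

9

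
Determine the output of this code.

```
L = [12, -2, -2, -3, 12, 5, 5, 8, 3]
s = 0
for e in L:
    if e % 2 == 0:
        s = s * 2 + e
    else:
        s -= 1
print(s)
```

191

e=12: even, s = 0*2+12 = 12
e=-2: even, s = 12*2+(-2) = 22
e=-2: even, s = 22*2+(-2) = 42
e=-3: not even, s = 42-1 = 41
e=12: even, s = 41*2+12 = 94
e=5: not even, s = 94-1 = 93
e=5: not even, s = 93-1 = 92
e=8: even, s = 92*2+8 = 192
e=3: not even, s = 192-1 = 191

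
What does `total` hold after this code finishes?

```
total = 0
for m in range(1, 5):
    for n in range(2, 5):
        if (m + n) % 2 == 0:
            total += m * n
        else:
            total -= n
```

m=1,n=2: odd sum, total = 0-2 = -2
m=1,n=3: even sum, total = (-2)+3 = 1
m=1,n=4: odd sum, total = 1-4 = -3
m=2,n=2: even sum, total = (-3)+4 = 1
m=2,n=3: odd sum, total = 1-3 = -2
m=2,n=4: even sum, total = (-2)+8 = 6
m=3,n=2: odd sum, total = 6-2 = 4
m=3,n=3: even sum, total = 4+9 = 13
m=3,n=4: odd sum, total = 13-4 = 9
m=4,n=2: even sum, total = 9+8 = 17
m=4,n=3: odd sum, total = 17-3 = 14
m=4,n=4: even sum, total = 14+16 = 30

30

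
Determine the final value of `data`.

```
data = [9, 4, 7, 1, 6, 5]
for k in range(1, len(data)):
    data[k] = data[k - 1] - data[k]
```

k=1: data[1] = 9-4 = 5 → [9, 5, 7, 1, 6, 5]
k=2: data[2] = 5-7 = -2 → [9, 5, -2, 1, 6, 5]
k=3: data[3] = (-2)-1 = -3 → [9, 5, -2, -3, 6, 5]
k=4: data[4] = (-3)-6 = -9 → [9, 5, -2, -3, -9, 5]
k=5: data[5] = (-9)-5 = -14 → [9, 5, -2, -3, -9, -14]

[9, 5, -2, -3, -9, -14]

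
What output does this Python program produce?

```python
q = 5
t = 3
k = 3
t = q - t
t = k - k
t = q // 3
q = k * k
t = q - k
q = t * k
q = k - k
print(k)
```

3

t = 5-3 = 2
t = 3-3 = 0
t = 5//3 = 1
q = 3*3 = 9
t = 9-3 = 6
q = 6*3 = 18
q = 3-3 = 0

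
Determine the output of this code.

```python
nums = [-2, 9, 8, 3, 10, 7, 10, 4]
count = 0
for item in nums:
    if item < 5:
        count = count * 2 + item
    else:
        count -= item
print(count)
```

-120

item=-2: <5, count = 0*2+(-2) = -2
item=9: not <5, count = (-2)-9 = -11
item=8: not <5, count = (-11)-8 = -19
item=3: <5, count = (-19)*2+3 = -35
item=10: not <5, count = (-35)-10 = -45
item=7: not <5, count = (-45)-7 = -52
item=10: not <5, count = (-52)-10 = -62
item=4: <5, count = (-62)*2+4 = -120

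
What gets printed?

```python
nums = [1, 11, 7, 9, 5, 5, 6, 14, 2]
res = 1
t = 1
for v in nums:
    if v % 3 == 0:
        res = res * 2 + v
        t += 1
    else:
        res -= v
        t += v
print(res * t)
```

v=1: not %3==0, res = 1-1 = 0; t=2
v=11: not %3==0, res = 0-11 = -11; t=13
v=7: not %3==0, res = (-11)-7 = -18; t=20
v=9: %3==0, res = (-18)*2+9 = -27; t=21
v=5: not %3==0, res = (-27)-5 = -32; t=26
v=5: not %3==0, res = (-32)-5 = -37; t=31
v=6: %3==0, res = (-37)*2+6 = -68; t=32
v=14: not %3==0, res = (-68)-14 = -82; t=46
v=2: not %3==0, res = (-82)-2 = -84; t=48
res*t = (-84)*48 = -4032

-4032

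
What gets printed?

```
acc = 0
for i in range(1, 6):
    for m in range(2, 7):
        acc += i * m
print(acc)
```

i=1,m=2: acc = 0+2 = 2
i=1,m=3: acc = 2+3 = 5
i=1,m=4: acc = 5+4 = 9
i=1,m=5: acc = 9+5 = 14
i=1,m=6: acc = 14+6 = 20
i=2,m=2: acc = 20+4 = 24
i=2,m=3: acc = 24+6 = 30
i=2,m=4: acc = 30+8 = 38
i=2,m=5: acc = 38+10 = 48
i=2,m=6: acc = 48+12 = 60
i=3,m=2: acc = 60+6 = 66
i=3,m=3: acc = 66+9 = 75
i=3,m=4: acc = 75+12 = 87
i=3,m=5: acc = 87+15 = 102
i=3,m=6: acc = 102+18 = 120
i=4,m=2: acc = 120+8 = 128
i=4,m=3: acc = 128+12 = 140
i=4,m=4: acc = 140+16 = 156
i=4,m=5: acc = 156+20 = 176
i=4,m=6: acc = 176+24 = 200
i=5,m=2: acc = 200+10 = 210
i=5,m=3: acc = 210+15 = 225
i=5,m=4: acc = 225+20 = 245
i=5,m=5: acc = 245+25 = 270
i=5,m=6: acc = 270+30 = 300

300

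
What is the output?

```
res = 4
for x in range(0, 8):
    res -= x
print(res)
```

-24

x=0: res = 4-0 = 4
x=1: res = 4-1 = 3
x=2: res = 3-2 = 1
x=3: res = 1-3 = -2
x=4: res = (-2)-4 = -6
x=5: res = (-6)-5 = -11
x=6: res = (-11)-6 = -17
x=7: res = (-17)-7 = -24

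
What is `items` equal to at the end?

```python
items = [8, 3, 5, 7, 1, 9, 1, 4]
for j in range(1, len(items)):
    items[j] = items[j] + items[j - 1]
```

j=1: items[1] = 3+8 = 11 → [8, 11, 5, 7, 1, 9, 1, 4]
j=2: items[2] = 5+11 = 16 → [8, 11, 16, 7, 1, 9, 1, 4]
j=3: items[3] = 7+16 = 23 → [8, 11, 16, 23, 1, 9, 1, 4]
j=4: items[4] = 1+23 = 24 → [8, 11, 16, 23, 24, 9, 1, 4]
j=5: items[5] = 9+24 = 33 → [8, 11, 16, 23, 24, 33, 1, 4]
j=6: items[6] = 1+33 = 34 → [8, 11, 16, 23, 24, 33, 34, 4]
j=7: items[7] = 4+34 = 38 → [8, 11, 16, 23, 24, 33, 34, 38]

[8, 11, 16, 23, 24, 33, 34, 38]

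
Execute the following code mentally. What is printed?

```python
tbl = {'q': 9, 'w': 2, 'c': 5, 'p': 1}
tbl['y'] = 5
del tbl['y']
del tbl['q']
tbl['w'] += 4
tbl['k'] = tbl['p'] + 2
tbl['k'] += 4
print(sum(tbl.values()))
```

tbl['y'] = 5 → {'q': 9, 'w': 2, 'c': 5, 'p': 1, 'y': 5}
del 'y' → {'q': 9, 'w': 2, 'c': 5, 'p': 1}
del 'q' → {'w': 2, 'c': 5, 'p': 1}
tbl['w'] = 2+4 = 6 → {'w': 6, 'c': 5, 'p': 1}
tbl['k'] = tbl['p']+2 = 3 → {'w': 6, 'c': 5, 'p': 1, 'k': 3}
tbl['k'] = 3+4 = 7 → {'w': 6, 'c': 5, 'p': 1, 'k': 7}
sum of values = 19

19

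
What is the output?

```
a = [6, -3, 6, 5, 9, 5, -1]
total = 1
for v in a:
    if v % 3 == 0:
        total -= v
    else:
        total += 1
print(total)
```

-14

v=6: %3==0, total = 1-6 = -5
v=-3: %3==0, total = (-5)-(-3) = -2
v=6: %3==0, total = (-2)-6 = -8
v=5: not %3==0, total = (-8)+1 = -7
v=9: %3==0, total = (-7)-9 = -16
v=5: not %3==0, total = (-16)+1 = -15
v=-1: not %3==0, total = (-15)+1 = -14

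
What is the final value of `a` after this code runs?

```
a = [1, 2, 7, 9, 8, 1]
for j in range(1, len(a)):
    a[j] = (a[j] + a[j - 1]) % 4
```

j=1: a[1] = (2+1)%4 = 3 → [1, 3, 7, 9, 8, 1]
j=2: a[2] = (7+3)%4 = 2 → [1, 3, 2, 9, 8, 1]
j=3: a[3] = (9+2)%4 = 3 → [1, 3, 2, 3, 8, 1]
j=4: a[4] = (8+3)%4 = 3 → [1, 3, 2, 3, 3, 1]
j=5: a[5] = (1+3)%4 = 0 → [1, 3, 2, 3, 3, 0]

[1, 3, 2, 3, 3, 0]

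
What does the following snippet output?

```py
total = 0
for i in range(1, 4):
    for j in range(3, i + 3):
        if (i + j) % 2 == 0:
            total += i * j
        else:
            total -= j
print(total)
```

28

i=1,j=3: even sum, total = 0+3 = 3
i=2,j=3: odd sum, total = 3-3 = 0
i=2,j=4: even sum, total = 0+8 = 8
i=3,j=3: even sum, total = 8+9 = 17
i=3,j=4: odd sum, total = 17-4 = 13
i=3,j=5: even sum, total = 13+15 = 28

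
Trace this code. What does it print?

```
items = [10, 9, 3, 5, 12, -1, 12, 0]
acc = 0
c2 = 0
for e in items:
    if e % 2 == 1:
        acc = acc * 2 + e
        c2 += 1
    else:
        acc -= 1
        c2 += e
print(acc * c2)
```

2774

e=10: not odd, acc = 0-1 = -1; c2=10
e=9: odd, acc = (-1)*2+9 = 7; c2=11
e=3: odd, acc = 7*2+3 = 17; c2=12
e=5: odd, acc = 17*2+5 = 39; c2=13
e=12: not odd, acc = 39-1 = 38; c2=25
e=-1: odd, acc = 38*2+(-1) = 75; c2=26
e=12: not odd, acc = 75-1 = 74; c2=38
e=0: not odd, acc = 74-1 = 73; c2=38
acc*c2 = 73*38 = 2774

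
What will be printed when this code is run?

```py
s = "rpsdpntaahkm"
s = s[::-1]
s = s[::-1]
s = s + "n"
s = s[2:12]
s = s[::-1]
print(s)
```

mkhaatnpds

reverse → 'mkhaatnpdspr'
reverse → 'rpsdpntaahkm'
+ 'n' → 'rpsdpntaahkmn'
slice [2:12] → 'sdpntaahkm'
reverse → 'mkhaatnpds'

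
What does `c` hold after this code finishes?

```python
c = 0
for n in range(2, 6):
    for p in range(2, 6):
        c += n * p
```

196

n=2,p=2: c = 0+4 = 4
n=2,p=3: c = 4+6 = 10
n=2,p=4: c = 10+8 = 18
n=2,p=5: c = 18+10 = 28
n=3,p=2: c = 28+6 = 34
n=3,p=3: c = 34+9 = 43
n=3,p=4: c = 43+12 = 55
n=3,p=5: c = 55+15 = 70
n=4,p=2: c = 70+8 = 78
n=4,p=3: c = 78+12 = 90
n=4,p=4: c = 90+16 = 106
n=4,p=5: c = 106+20 = 126
n=5,p=2: c = 126+10 = 136
n=5,p=3: c = 136+15 = 151
n=5,p=4: c = 151+20 = 171
n=5,p=5: c = 171+25 = 196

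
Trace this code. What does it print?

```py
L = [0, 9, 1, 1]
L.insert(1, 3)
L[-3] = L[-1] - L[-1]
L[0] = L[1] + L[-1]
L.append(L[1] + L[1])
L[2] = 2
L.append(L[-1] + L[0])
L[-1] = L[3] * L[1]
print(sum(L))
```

insert 3 at 1 → [0, 3, 9, 1, 1]
L[-3] = L[-1]-L[-1] = 1-1 = 0 → [0, 3, 0, 1, 1]
L[0] = L[1]+L[-1] = 3+1 = 4 → [4, 3, 0, 1, 1]
append L[1]+L[1] = 3+3 = 6 → [4, 3, 0, 1, 1, 6]
L[2] = 2 → [4, 3, 2, 1, 1, 6]
append L[-1]+L[0] = 6+4 = 10 → [4, 3, 2, 1, 1, 6, 10]
L[-1] = L[3]*L[1] = 1*3 = 3 → [4, 3, 2, 1, 1, 6, 3]
sum = 20

20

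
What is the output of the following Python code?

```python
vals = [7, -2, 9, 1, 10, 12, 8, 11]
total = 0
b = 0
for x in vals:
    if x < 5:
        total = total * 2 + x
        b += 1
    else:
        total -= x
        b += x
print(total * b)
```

x=7: not <5, total = 0-7 = -7; b=7
x=-2: <5, total = (-7)*2+(-2) = -16; b=8
x=9: not <5, total = (-16)-9 = -25; b=17
x=1: <5, total = (-25)*2+1 = -49; b=18
x=10: not <5, total = (-49)-10 = -59; b=28
x=12: not <5, total = (-59)-12 = -71; b=40
x=8: not <5, total = (-71)-8 = -79; b=48
x=11: not <5, total = (-79)-11 = -90; b=59
total*b = (-90)*59 = -5310

-5310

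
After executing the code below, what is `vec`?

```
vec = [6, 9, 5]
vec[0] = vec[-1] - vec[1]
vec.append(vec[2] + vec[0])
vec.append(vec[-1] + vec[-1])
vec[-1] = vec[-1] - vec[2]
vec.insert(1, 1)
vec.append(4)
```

[-4, 1, 9, 5, 1, -3, 4]

vec[0] = vec[-1]-vec[1] = 5-9 = -4 → [-4, 9, 5]
append vec[2]+vec[0] = 5+(-4) = 1 → [-4, 9, 5, 1]
append vec[-1]+vec[-1] = 1+1 = 2 → [-4, 9, 5, 1, 2]
vec[-1] = vec[-1]-vec[2] = 2-5 = -3 → [-4, 9, 5, 1, -3]
insert 1 at 1 → [-4, 1, 9, 5, 1, -3]
append 4 → [-4, 1, 9, 5, 1, -3, 4]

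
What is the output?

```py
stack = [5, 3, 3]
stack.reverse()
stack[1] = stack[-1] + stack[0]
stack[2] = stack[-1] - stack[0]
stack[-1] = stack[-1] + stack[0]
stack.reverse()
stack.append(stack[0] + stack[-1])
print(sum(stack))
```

reverse → [3, 3, 5]
stack[1] = stack[-1]+stack[0] = 5+3 = 8 → [3, 8, 5]
stack[2] = stack[-1]-stack[0] = 5-3 = 2 → [3, 8, 2]
stack[-1] = stack[-1]+stack[0] = 2+3 = 5 → [3, 8, 5]
reverse → [5, 8, 3]
append stack[0]+stack[-1] = 5+3 = 8 → [5, 8, 3, 8]
sum = 24

24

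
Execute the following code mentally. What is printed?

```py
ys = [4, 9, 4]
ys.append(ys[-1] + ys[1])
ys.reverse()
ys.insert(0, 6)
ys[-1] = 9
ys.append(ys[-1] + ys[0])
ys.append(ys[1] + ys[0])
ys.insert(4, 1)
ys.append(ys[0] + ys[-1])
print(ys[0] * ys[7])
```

append ys[-1]+ys[1] = 4+9 = 13 → [4, 9, 4, 13]
reverse → [13, 4, 9, 4]
insert 6 at 0 → [6, 13, 4, 9, 4]
ys[-1] = 9 → [6, 13, 4, 9, 9]
append ys[-1]+ys[0] = 9+6 = 15 → [6, 13, 4, 9, 9, 15]
append ys[1]+ys[0] = 13+6 = 19 → [6, 13, 4, 9, 9, 15, 19]
insert 1 at 4 → [6, 13, 4, 9, 1, 9, 15, 19]
append ys[0]+ys[-1] = 6+19 = 25 → [6, 13, 4, 9, 1, 9, 15, 19, 25]
ys[0]*ys[7] = 6*19 = 114

114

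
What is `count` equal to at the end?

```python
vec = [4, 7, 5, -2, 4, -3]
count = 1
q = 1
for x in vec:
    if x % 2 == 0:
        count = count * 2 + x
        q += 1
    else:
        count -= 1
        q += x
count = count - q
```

x=4: even, count = 1*2+4 = 6; q=2
x=7: not even, count = 6-1 = 5; q=9
x=5: not even, count = 5-1 = 4; q=14
x=-2: even, count = 4*2+(-2) = 6; q=15
x=4: even, count = 6*2+4 = 16; q=16
x=-3: not even, count = 16-1 = 15; q=13
count-q = 15-13 = 2

2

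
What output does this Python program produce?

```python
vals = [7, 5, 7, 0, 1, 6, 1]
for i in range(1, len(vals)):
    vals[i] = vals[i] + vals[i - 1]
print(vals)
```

i=1: vals[1] = 5+7 = 12 → [7, 12, 7, 0, 1, 6, 1]
i=2: vals[2] = 7+12 = 19 → [7, 12, 19, 0, 1, 6, 1]
i=3: vals[3] = 0+19 = 19 → [7, 12, 19, 19, 1, 6, 1]
i=4: vals[4] = 1+19 = 20 → [7, 12, 19, 19, 20, 6, 1]
i=5: vals[5] = 6+20 = 26 → [7, 12, 19, 19, 20, 26, 1]
i=6: vals[6] = 1+26 = 27 → [7, 12, 19, 19, 20, 26, 27]

[7, 12, 19, 19, 20, 26, 27]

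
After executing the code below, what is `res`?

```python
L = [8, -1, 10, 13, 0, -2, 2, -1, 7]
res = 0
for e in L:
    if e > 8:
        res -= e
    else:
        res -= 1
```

e=8: not >8, res = 0-1 = -1
e=-1: not >8, res = (-1)-1 = -2
e=10: >8, res = (-2)-10 = -12
e=13: >8, res = (-12)-13 = -25
e=0: not >8, res = (-25)-1 = -26
e=-2: not >8, res = (-26)-1 = -27
e=2: not >8, res = (-27)-1 = -28
e=-1: not >8, res = (-28)-1 = -29
e=7: not >8, res = (-29)-1 = -30

-30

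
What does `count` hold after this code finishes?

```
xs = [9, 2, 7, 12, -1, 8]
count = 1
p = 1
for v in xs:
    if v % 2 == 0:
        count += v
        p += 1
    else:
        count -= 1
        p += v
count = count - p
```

v=9: not even, count = 1-1 = 0; p=10
v=2: even, count = 0+2 = 2; p=11
v=7: not even, count = 2-1 = 1; p=18
v=12: even, count = 1+12 = 13; p=19
v=-1: not even, count = 13-1 = 12; p=18
v=8: even, count = 12+8 = 20; p=19
count-p = 20-19 = 1

1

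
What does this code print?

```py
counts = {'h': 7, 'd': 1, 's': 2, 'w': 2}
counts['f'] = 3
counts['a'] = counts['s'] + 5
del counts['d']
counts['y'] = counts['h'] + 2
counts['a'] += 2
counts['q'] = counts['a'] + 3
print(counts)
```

{'h': 7, 's': 2, 'w': 2, 'f': 3, 'a': 9, 'y': 9, 'q': 12}

counts['f'] = 3 → {'h': 7, 'd': 1, 's': 2, 'w': 2, 'f': 3}
counts['a'] = counts['s']+5 = 7 → {'h': 7, 'd': 1, 's': 2, 'w': 2, 'f': 3, 'a': 7}
del 'd' → {'h': 7, 's': 2, 'w': 2, 'f': 3, 'a': 7}
counts['y'] = counts['h']+2 = 9 → {'h': 7, 's': 2, 'w': 2, 'f': 3, 'a': 7, 'y': 9}
counts['a'] = 7+2 = 9 → {'h': 7, 's': 2, 'w': 2, 'f': 3, 'a': 9, 'y': 9}
counts['q'] = counts['a']+3 = 12 → {'h': 7, 's': 2, 'w': 2, 'f': 3, 'a': 9, 'y': 9, 'q': 12}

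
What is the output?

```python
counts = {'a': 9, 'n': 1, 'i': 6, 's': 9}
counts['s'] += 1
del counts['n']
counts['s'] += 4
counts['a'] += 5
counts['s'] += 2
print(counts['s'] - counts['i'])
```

counts['s'] = 9+1 = 10 → {'a': 9, 'n': 1, 'i': 6, 's': 10}
del 'n' → {'a': 9, 'i': 6, 's': 10}
counts['s'] = 10+4 = 14 → {'a': 9, 'i': 6, 's': 14}
counts['a'] = 9+5 = 14 → {'a': 14, 'i': 6, 's': 14}
counts['s'] = 14+2 = 16 → {'a': 14, 'i': 6, 's': 16}
counts['s']-counts['i'] = 16-6 = 10

10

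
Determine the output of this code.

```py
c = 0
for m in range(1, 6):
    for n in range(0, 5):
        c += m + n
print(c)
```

m=1,n=0: c = 0+1 = 1
m=1,n=1: c = 1+2 = 3
m=1,n=2: c = 3+3 = 6
m=1,n=3: c = 6+4 = 10
m=1,n=4: c = 10+5 = 15
m=2,n=0: c = 15+2 = 17
m=2,n=1: c = 17+3 = 20
m=2,n=2: c = 20+4 = 24
m=2,n=3: c = 24+5 = 29
m=2,n=4: c = 29+6 = 35
m=3,n=0: c = 35+3 = 38
m=3,n=1: c = 38+4 = 42
m=3,n=2: c = 42+5 = 47
m=3,n=3: c = 47+6 = 53
m=3,n=4: c = 53+7 = 60
m=4,n=0: c = 60+4 = 64
m=4,n=1: c = 64+5 = 69
m=4,n=2: c = 69+6 = 75
m=4,n=3: c = 75+7 = 82
m=4,n=4: c = 82+8 = 90
m=5,n=0: c = 90+5 = 95
m=5,n=1: c = 95+6 = 101
m=5,n=2: c = 101+7 = 108
m=5,n=3: c = 108+8 = 116
m=5,n=4: c = 116+9 = 125

125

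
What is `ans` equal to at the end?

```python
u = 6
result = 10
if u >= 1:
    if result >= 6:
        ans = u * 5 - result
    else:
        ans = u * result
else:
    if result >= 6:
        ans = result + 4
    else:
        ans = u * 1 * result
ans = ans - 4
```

16

u=6, result=10
u >= 1 is True; result >= 6 is True
→ ans = u * 5 - result = 20
ans = 20-4 = 16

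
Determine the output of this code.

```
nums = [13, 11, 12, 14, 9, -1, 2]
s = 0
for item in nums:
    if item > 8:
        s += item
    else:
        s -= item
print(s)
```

58

item=13: >8, s = 0+13 = 13
item=11: >8, s = 13+11 = 24
item=12: >8, s = 24+12 = 36
item=14: >8, s = 36+14 = 50
item=9: >8, s = 50+9 = 59
item=-1: not >8, s = 59-(-1) = 60
item=2: not >8, s = 60-2 = 58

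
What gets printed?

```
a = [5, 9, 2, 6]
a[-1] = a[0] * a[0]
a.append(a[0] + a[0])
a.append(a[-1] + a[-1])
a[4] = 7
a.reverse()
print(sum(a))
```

68

a[-1] = a[0]*a[0] = 5*5 = 25 → [5, 9, 2, 25]
append a[0]+a[0] = 5+5 = 10 → [5, 9, 2, 25, 10]
append a[-1]+a[-1] = 10+10 = 20 → [5, 9, 2, 25, 10, 20]
a[4] = 7 → [5, 9, 2, 25, 7, 20]
reverse → [20, 7, 25, 2, 9, 5]
sum = 68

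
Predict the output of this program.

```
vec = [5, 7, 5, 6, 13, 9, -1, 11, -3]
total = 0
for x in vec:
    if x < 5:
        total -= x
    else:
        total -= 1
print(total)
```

-3

x=5: not <5, total = 0-1 = -1
x=7: not <5, total = (-1)-1 = -2
x=5: not <5, total = (-2)-1 = -3
x=6: not <5, total = (-3)-1 = -4
x=13: not <5, total = (-4)-1 = -5
x=9: not <5, total = (-5)-1 = -6
x=-1: <5, total = (-6)-(-1) = -5
x=11: not <5, total = (-5)-1 = -6
x=-3: <5, total = (-6)-(-3) = -3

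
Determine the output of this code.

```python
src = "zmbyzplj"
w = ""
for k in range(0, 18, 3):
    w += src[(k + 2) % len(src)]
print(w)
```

bpzylm

k=0: add src[2]='b' → 'b'
k=3: add src[5]='p' → 'bp'
k=6: add src[0]='z' → 'bpz'
k=9: add src[3]='y' → 'bpzy'
k=12: add src[6]='l' → 'bpzyl'
k=15: add src[1]='m' → 'bpzylm'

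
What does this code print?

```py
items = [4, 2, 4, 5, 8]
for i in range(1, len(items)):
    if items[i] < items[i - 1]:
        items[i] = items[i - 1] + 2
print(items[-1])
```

12

i=1: 2<4, items[1] = 4+2 = 6 → [4, 6, 4, 5, 8]
i=2: 4<6, items[2] = 6+2 = 8 → [4, 6, 8, 5, 8]
i=3: 5<8, items[3] = 8+2 = 10 → [4, 6, 8, 10, 8]
i=4: 8<10, items[4] = 10+2 = 12 → [4, 6, 8, 10, 12]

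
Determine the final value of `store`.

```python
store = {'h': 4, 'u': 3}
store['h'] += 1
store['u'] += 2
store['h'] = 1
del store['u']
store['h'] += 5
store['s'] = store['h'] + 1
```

store['h'] = 4+1 = 5 → {'h': 5, 'u': 3}
store['u'] = 3+2 = 5 → {'h': 5, 'u': 5}
store['h'] = 1 → {'h': 1, 'u': 5}
del 'u' → {'h': 1}
store['h'] = 1+5 = 6 → {'h': 6}
store['s'] = store['h']+1 = 7 → {'h': 6, 's': 7}

{'h': 6, 's': 7}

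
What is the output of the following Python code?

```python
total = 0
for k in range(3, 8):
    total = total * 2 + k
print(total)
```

119

k=3: total = 0*2+3 = 3
k=4: total = 3*2+4 = 10
k=5: total = 10*2+5 = 25
k=6: total = 25*2+6 = 56
k=7: total = 56*2+7 = 119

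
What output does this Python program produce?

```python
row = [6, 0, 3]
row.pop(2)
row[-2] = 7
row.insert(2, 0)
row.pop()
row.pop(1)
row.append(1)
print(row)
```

[7, 1]

pop(2) removes 3 → [6, 0]
row[-2] = 7 → [7, 0]
insert 0 at 2 → [7, 0, 0]
pop() removes 0 → [7, 0]
pop(1) removes 0 → [7]
append 1 → [7, 1]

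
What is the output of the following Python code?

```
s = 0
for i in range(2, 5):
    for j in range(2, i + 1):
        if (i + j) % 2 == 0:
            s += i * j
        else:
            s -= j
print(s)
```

32

i=2,j=2: even sum, s = 0+4 = 4
i=3,j=2: odd sum, s = 4-2 = 2
i=3,j=3: even sum, s = 2+9 = 11
i=4,j=2: even sum, s = 11+8 = 19
i=4,j=3: odd sum, s = 19-3 = 16
i=4,j=4: even sum, s = 16+16 = 32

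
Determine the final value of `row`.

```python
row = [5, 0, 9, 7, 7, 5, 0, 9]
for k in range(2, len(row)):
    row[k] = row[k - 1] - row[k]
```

k=2: row[2] = 0-9 = -9 → [5, 0, -9, 7, 7, 5, 0, 9]
k=3: row[3] = (-9)-7 = -16 → [5, 0, -9, -16, 7, 5, 0, 9]
k=4: row[4] = (-16)-7 = -23 → [5, 0, -9, -16, -23, 5, 0, 9]
k=5: row[5] = (-23)-5 = -28 → [5, 0, -9, -16, -23, -28, 0, 9]
k=6: row[6] = (-28)-0 = -28 → [5, 0, -9, -16, -23, -28, -28, 9]
k=7: row[7] = (-28)-9 = -37 → [5, 0, -9, -16, -23, -28, -28, -37]

[5, 0, -9, -16, -23, -28, -28, -37]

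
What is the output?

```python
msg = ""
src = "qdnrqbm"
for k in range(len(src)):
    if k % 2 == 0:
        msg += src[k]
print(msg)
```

qnqm

k=0: add 'q' → 'q'
k=1: skip
k=2: add 'n' → 'qn'
k=3: skip
k=4: add 'q' → 'qnq'
k=5: skip
k=6: add 'm' → 'qnqm'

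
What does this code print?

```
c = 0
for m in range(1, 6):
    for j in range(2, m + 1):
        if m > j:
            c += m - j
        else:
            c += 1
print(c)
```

m=2,j=2: not 2>2, c = 0+1 = 1
m=3,j=2: 3>2, c = 1+1 = 2
m=3,j=3: not 3>3, c = 2+1 = 3
m=4,j=2: 4>2, c = 3+2 = 5
m=4,j=3: 4>3, c = 5+1 = 6
m=4,j=4: not 4>4, c = 6+1 = 7
m=5,j=2: 5>2, c = 7+3 = 10
m=5,j=3: 5>3, c = 10+2 = 12
m=5,j=4: 5>4, c = 12+1 = 13
m=5,j=5: not 5>5, c = 13+1 = 14

14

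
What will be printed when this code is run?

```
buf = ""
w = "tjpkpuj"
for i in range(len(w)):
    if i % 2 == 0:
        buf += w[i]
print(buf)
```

tppj

i=0: add 't' → 't'
i=1: skip
i=2: add 'p' → 'tp'
i=3: skip
i=4: add 'p' → 'tpp'
i=5: skip
i=6: add 'j' → 'tppj'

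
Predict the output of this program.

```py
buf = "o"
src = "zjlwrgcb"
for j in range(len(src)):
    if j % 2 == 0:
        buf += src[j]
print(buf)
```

j=0: add 'z' → 'oz'
j=1: skip
j=2: add 'l' → 'ozl'
j=3: skip
j=4: add 'r' → 'ozlr'
j=5: skip
j=6: add 'c' → 'ozlrc'
j=7: skip

ozlrc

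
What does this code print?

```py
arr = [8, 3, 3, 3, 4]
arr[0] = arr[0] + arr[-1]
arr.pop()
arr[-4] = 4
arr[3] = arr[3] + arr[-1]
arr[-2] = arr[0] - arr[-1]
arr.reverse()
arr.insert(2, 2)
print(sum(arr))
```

13

arr[0] = arr[0]+arr[-1] = 8+4 = 12 → [12, 3, 3, 3, 4]
pop() removes 4 → [12, 3, 3, 3]
arr[-4] = 4 → [4, 3, 3, 3]
arr[3] = arr[3]+arr[-1] = 3+3 = 6 → [4, 3, 3, 6]
arr[-2] = arr[0]-arr[-1] = 4-6 = -2 → [4, 3, -2, 6]
reverse → [6, -2, 3, 4]
insert 2 at 2 → [6, -2, 2, 3, 4]
sum = 13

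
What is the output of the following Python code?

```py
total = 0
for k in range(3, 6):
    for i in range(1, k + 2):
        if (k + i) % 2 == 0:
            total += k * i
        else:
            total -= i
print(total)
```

54

k=3,i=1: even sum, total = 0+3 = 3
k=3,i=2: odd sum, total = 3-2 = 1
k=3,i=3: even sum, total = 1+9 = 10
k=3,i=4: odd sum, total = 10-4 = 6
k=4,i=1: odd sum, total = 6-1 = 5
k=4,i=2: even sum, total = 5+8 = 13
k=4,i=3: odd sum, total = 13-3 = 10
k=4,i=4: even sum, total = 10+16 = 26
k=4,i=5: odd sum, total = 26-5 = 21
k=5,i=1: even sum, total = 21+5 = 26
k=5,i=2: odd sum, total = 26-2 = 24
k=5,i=3: even sum, total = 24+15 = 39
k=5,i=4: odd sum, total = 39-4 = 35
k=5,i=5: even sum, total = 35+25 = 60
k=5,i=6: odd sum, total = 60-6 = 54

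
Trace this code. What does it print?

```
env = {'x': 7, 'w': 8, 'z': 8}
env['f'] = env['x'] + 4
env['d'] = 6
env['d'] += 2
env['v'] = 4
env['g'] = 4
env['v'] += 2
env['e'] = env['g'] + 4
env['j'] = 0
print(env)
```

env['f'] = env['x']+4 = 11 → {'x': 7, 'w': 8, 'z': 8, 'f': 11}
env['d'] = 6 → {'x': 7, 'w': 8, 'z': 8, 'f': 11, 'd': 6}
env['d'] = 6+2 = 8 → {'x': 7, 'w': 8, 'z': 8, 'f': 11, 'd': 8}
env['v'] = 4 → {'x': 7, 'w': 8, 'z': 8, 'f': 11, 'd': 8, 'v': 4}
env['g'] = 4 → {'x': 7, 'w': 8, 'z': 8, 'f': 11, 'd': 8, 'v': 4, 'g': 4}
env['v'] = 4+2 = 6 → {'x': 7, 'w': 8, 'z': 8, 'f': 11, 'd': 8, 'v': 6, 'g': 4}
env['e'] = env['g']+4 = 8 → {'x': 7, 'w': 8, 'z': 8, 'f': 11, 'd': 8, 'v': 6, 'g': 4, 'e': 8}
env['j'] = 0 → {'x': 7, 'w': 8, 'z': 8, 'f': 11, 'd': 8, 'v': 6, 'g': 4, 'e': 8, 'j': 0}

{'x': 7, 'w': 8, 'z': 8, 'f': 11, 'd': 8, 'v': 6, 'g': 4, 'e': 8, 'j': 0}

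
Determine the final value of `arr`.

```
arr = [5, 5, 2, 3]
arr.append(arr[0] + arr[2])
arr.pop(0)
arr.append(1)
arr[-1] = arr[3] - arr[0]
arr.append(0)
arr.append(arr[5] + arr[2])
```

append arr[0]+arr[2] = 5+2 = 7 → [5, 5, 2, 3, 7]
pop(0) removes 5 → [5, 2, 3, 7]
append 1 → [5, 2, 3, 7, 1]
arr[-1] = arr[3]-arr[0] = 7-5 = 2 → [5, 2, 3, 7, 2]
append 0 → [5, 2, 3, 7, 2, 0]
append arr[5]+arr[2] = 0+3 = 3 → [5, 2, 3, 7, 2, 0, 3]

[5, 2, 3, 7, 2, 0, 3]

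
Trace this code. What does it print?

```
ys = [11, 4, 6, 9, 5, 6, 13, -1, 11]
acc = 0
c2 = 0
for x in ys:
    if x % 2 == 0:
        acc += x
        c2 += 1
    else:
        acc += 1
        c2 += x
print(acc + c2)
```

x=11: not even, acc = 0+1 = 1; c2=11
x=4: even, acc = 1+4 = 5; c2=12
x=6: even, acc = 5+6 = 11; c2=13
x=9: not even, acc = 11+1 = 12; c2=22
x=5: not even, acc = 12+1 = 13; c2=27
x=6: even, acc = 13+6 = 19; c2=28
x=13: not even, acc = 19+1 = 20; c2=41
x=-1: not even, acc = 20+1 = 21; c2=40
x=11: not even, acc = 21+1 = 22; c2=51
acc+c2 = 22+51 = 73

73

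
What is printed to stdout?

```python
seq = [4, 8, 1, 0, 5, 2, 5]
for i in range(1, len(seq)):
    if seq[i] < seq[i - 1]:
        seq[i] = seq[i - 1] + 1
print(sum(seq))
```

67

i=1: 8>=4, unchanged → [4, 8, 1, 0, 5, 2, 5]
i=2: 1<8, seq[2] = 8+1 = 9 → [4, 8, 9, 0, 5, 2, 5]
i=3: 0<9, seq[3] = 9+1 = 10 → [4, 8, 9, 10, 5, 2, 5]
i=4: 5<10, seq[4] = 10+1 = 11 → [4, 8, 9, 10, 11, 2, 5]
i=5: 2<11, seq[5] = 11+1 = 12 → [4, 8, 9, 10, 11, 12, 5]
i=6: 5<12, seq[6] = 12+1 = 13 → [4, 8, 9, 10, 11, 12, 13]
sum = 67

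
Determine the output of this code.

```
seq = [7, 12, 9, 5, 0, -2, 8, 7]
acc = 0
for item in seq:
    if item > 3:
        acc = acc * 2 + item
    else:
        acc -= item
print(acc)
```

item=7: >3, acc = 0*2+7 = 7
item=12: >3, acc = 7*2+12 = 26
item=9: >3, acc = 26*2+9 = 61
item=5: >3, acc = 61*2+5 = 127
item=0: not >3, acc = 127-0 = 127
item=-2: not >3, acc = 127-(-2) = 129
item=8: >3, acc = 129*2+8 = 266
item=7: >3, acc = 266*2+7 = 539

539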